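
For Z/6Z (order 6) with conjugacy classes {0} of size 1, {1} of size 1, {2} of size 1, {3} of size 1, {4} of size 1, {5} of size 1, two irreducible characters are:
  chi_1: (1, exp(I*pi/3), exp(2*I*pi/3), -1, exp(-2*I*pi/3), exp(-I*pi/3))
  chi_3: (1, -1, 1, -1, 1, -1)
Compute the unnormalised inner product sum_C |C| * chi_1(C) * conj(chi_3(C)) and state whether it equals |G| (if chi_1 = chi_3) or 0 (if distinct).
Sum = 0; so <chi_1, chi_3> = 0 (distinct irreducibles are orthogonal).

Working: Compute term by term over conjugacy classes (|C| * chi_1(C) * conj(chi_3(C))):
  1*(1)*conj(1) + 1*(exp(I*pi/3))*conj(-1) + 1*(exp(2*I*pi/3))*conj(1) + 1*(-1)*conj(-1) + 1*(exp(-2*I*pi/3))*conj(1) + 1*(exp(-I*pi/3))*conj(-1)
  = (1) + (-exp(I*pi/3)) + (exp(2*I*pi/3)) + (1) + (exp(-2*I*pi/3)) + (-exp(-I*pi/3))
  = 0.
(Exp terms are combined using exp(i*s)*conj(exp(i*t)) = exp(i*(s-t)), and sums of them are collapsed using the identity that for every m > 1 the m distinct m-th roots of unity sum to 0, e.g. 1 + exp(2*I*pi/3) + exp(-2*I*pi/3) = 0.)
Dividing by |G| = 6 gives 0/6 = 0, matching the row-orthogonality relation <chi_1, chi_3> = [chi_1 = chi_3].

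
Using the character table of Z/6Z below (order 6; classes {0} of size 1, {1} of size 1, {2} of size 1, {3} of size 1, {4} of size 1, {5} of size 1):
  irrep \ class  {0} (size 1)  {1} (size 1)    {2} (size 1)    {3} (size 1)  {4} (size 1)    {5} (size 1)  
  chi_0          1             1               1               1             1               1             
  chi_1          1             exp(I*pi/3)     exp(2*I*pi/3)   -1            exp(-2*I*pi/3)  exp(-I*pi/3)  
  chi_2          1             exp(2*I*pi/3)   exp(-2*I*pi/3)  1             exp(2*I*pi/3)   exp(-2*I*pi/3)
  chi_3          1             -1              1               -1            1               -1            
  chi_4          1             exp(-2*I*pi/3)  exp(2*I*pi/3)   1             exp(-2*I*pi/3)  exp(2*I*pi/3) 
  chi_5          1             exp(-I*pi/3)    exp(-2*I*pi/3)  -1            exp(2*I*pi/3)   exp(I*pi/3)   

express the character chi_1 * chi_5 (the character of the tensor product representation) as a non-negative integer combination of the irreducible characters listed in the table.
chi_1 tensor chi_5 = chi_0 (all other irreducibles have multiplicity 0).

Argument: The character of a tensor product is the pointwise product (chi_1 * chi_5)(C) = chi_1(C) * chi_5(C):
  {0}: (1)*(1), {1}: (exp(I*pi/3))*(exp(-I*pi/3)), {2}: (exp(2*I*pi/3))*(exp(-2*I*pi/3)), {3}: (-1)*(-1), {4}: (exp(-2*I*pi/3))*(exp(2*I*pi/3)), {5}: (exp(-I*pi/3))*(exp(I*pi/3))
so (chi_1 * chi_5) takes values
  {0} -> 1, {1} -> 1, {2} -> 1, {3} -> 1, {4} -> 1, {5} -> 1.
Now take the inner product of this character with each irreducible chi from the table, <chi_1*chi_5, chi> = (1/6) sum_C |C| (chi_1*chi_5)(C) conj(chi(C)):
  <chi_1*chi_5, chi_0> = (1/6)[1*(1)*conj(1) + 1*(1)*conj(1) + 1*(1)*conj(1) + 1*(1)*conj(1) + 1*(1)*conj(1) + 1*(1)*conj(1)]
      = (1/6)[(1) + (1) + (1) + (1) + (1) + (1)] = 6/6 = 1
  <chi_1*chi_5, chi_1> = (1/6)[1*(1)*conj(1) + 1*(1)*conj(exp(I*pi/3)) + 1*(1)*conj(exp(2*I*pi/3)) + 1*(1)*conj(-1) + 1*(1)*conj(exp(-2*I*pi/3)) + 1*(1)*conj(exp(-I*pi/3))]
      = (1/6)[(1) + (exp(-I*pi/3)) + (exp(-2*I*pi/3)) + (-1) + (exp(2*I*pi/3)) + (exp(I*pi/3))] = 0/6 = 0
  <chi_1*chi_5, chi_2> = (1/6)[1*(1)*conj(1) + 1*(1)*conj(exp(2*I*pi/3)) + 1*(1)*conj(exp(-2*I*pi/3)) + 1*(1)*conj(1) + 1*(1)*conj(exp(2*I*pi/3)) + 1*(1)*conj(exp(-2*I*pi/3))]
      = (1/6)[(1) + (exp(-2*I*pi/3)) + (exp(2*I*pi/3)) + (1) + (exp(-2*I*pi/3)) + (exp(2*I*pi/3))] = 0/6 = 0
  <chi_1*chi_5, chi_3> = (1/6)[1*(1)*conj(1) + 1*(1)*conj(-1) + 1*(1)*conj(1) + 1*(1)*conj(-1) + 1*(1)*conj(1) + 1*(1)*conj(-1)]
      = (1/6)[(1) + (-1) + (1) + (-1) + (1) + (-1)] = 0/6 = 0
  <chi_1*chi_5, chi_4> = (1/6)[1*(1)*conj(1) + 1*(1)*conj(exp(-2*I*pi/3)) + 1*(1)*conj(exp(2*I*pi/3)) + 1*(1)*conj(1) + 1*(1)*conj(exp(-2*I*pi/3)) + 1*(1)*conj(exp(2*I*pi/3))]
      = (1/6)[(1) + (exp(2*I*pi/3)) + (exp(-2*I*pi/3)) + (1) + (exp(2*I*pi/3)) + (exp(-2*I*pi/3))] = 0/6 = 0
  <chi_1*chi_5, chi_5> = (1/6)[1*(1)*conj(1) + 1*(1)*conj(exp(-I*pi/3)) + 1*(1)*conj(exp(-2*I*pi/3)) + 1*(1)*conj(-1) + 1*(1)*conj(exp(2*I*pi/3)) + 1*(1)*conj(exp(I*pi/3))]
      = (1/6)[(1) + (exp(I*pi/3)) + (exp(2*I*pi/3)) + (-1) + (exp(-2*I*pi/3)) + (exp(-I*pi/3))] = 0/6 = 0
(Exp terms are combined using exp(i*s)*conj(exp(i*t)) = exp(i*(s-t)), and sums of them are collapsed using the identity that for every m > 1 the m distinct m-th roots of unity sum to 0, e.g. 1 + exp(2*I*pi/3) + exp(-2*I*pi/3) = 0.)
Hence the multiplicities are chi_0: 1. Dimension check: dim(chi_1)*dim(chi_5) = 1*1 = 1 and sum (mult * dim) = 1*1 = 1.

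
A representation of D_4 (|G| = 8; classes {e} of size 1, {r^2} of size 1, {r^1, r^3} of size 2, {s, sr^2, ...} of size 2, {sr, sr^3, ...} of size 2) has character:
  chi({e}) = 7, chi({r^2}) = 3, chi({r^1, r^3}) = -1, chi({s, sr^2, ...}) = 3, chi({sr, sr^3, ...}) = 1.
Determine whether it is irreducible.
Not irreducible (reducible): <chi, chi> = 10 > 1.

Reasoning: <chi, chi> = (1/|G|) sum_C |C| * |chi(C)|^2 = (1/8)[1*|7|^2 + 1*|3|^2 + 2*|-1|^2 + 2*|3|^2 + 2*|1|^2]
  = (1/8)[(49) + (9) + (2) + (18) + (2)] = 80/8 = 10.
A character is irreducible iff <chi, chi> = 1, so this representation is reducible.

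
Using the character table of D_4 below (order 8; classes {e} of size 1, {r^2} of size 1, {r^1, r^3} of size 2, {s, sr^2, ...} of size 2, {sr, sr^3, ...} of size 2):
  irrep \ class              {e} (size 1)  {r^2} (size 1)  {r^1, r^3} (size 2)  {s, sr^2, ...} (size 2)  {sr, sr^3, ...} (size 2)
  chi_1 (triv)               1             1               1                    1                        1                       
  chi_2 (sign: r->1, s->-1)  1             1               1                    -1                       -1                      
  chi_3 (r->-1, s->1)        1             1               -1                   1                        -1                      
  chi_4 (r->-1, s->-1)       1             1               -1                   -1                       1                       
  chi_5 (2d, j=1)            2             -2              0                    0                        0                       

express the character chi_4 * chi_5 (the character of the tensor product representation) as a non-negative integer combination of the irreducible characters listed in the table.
chi_4 tensor chi_5 = chi_5 (all other irreducibles have multiplicity 0).

Derivation: The character of a tensor product is the pointwise product (chi_4 * chi_5)(C) = chi_4(C) * chi_5(C):
  {e}: (1)*(2), {r^2}: (1)*(-2), {r^1, r^3}: (-1)*(0), {s, sr^2, ...}: (-1)*(0), {sr, sr^3, ...}: (1)*(0)
so (chi_4 * chi_5) takes values
  {e} -> 2, {r^2} -> -2, {r^1, r^3} -> 0, {s, sr^2, ...} -> 0, {sr, sr^3, ...} -> 0.
Now take the inner product of this character with each irreducible chi from the table, <chi_4*chi_5, chi> = (1/8) sum_C |C| (chi_4*chi_5)(C) conj(chi(C)):
  <chi_4*chi_5, chi_1> = (1/8)[1*(2)*conj(1) + 1*(-2)*conj(1) + 2*(0)*conj(1) + 2*(0)*conj(1) + 2*(0)*conj(1)]
      = (1/8)[(2) + (-2) + (0) + (0) + (0)] = 0/8 = 0
  <chi_4*chi_5, chi_2> = (1/8)[1*(2)*conj(1) + 1*(-2)*conj(1) + 2*(0)*conj(1) + 2*(0)*conj(-1) + 2*(0)*conj(-1)]
      = (1/8)[(2) + (-2) + (0) + (0) + (0)] = 0/8 = 0
  <chi_4*chi_5, chi_3> = (1/8)[1*(2)*conj(1) + 1*(-2)*conj(1) + 2*(0)*conj(-1) + 2*(0)*conj(1) + 2*(0)*conj(-1)]
      = (1/8)[(2) + (-2) + (0) + (0) + (0)] = 0/8 = 0
  <chi_4*chi_5, chi_4> = (1/8)[1*(2)*conj(1) + 1*(-2)*conj(1) + 2*(0)*conj(-1) + 2*(0)*conj(-1) + 2*(0)*conj(1)]
      = (1/8)[(2) + (-2) + (0) + (0) + (0)] = 0/8 = 0
  <chi_4*chi_5, chi_5> = (1/8)[1*(2)*conj(2) + 1*(-2)*conj(-2) + 2*(0)*conj(0) + 2*(0)*conj(0) + 2*(0)*conj(0)]
      = (1/8)[(4) + (4) + (0) + (0) + (0)] = 8/8 = 1
Hence the multiplicities are chi_5: 1. Dimension check: dim(chi_4)*dim(chi_5) = 1*2 = 2 and sum (mult * dim) = 1*2 = 2.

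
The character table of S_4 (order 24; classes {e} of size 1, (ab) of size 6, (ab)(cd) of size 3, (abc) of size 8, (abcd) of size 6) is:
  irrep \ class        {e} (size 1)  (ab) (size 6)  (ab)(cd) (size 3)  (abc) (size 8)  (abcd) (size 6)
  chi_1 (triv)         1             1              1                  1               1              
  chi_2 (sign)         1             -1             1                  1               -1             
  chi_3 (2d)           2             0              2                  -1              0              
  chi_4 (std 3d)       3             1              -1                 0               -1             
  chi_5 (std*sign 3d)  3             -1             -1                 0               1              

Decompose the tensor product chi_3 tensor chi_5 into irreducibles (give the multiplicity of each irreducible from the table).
chi_3 tensor chi_5 = chi_4 + chi_5 (all other irreducibles have multiplicity 0).

Reasoning: The character of a tensor product is the pointwise product (chi_3 * chi_5)(C) = chi_3(C) * chi_5(C):
  {e}: (2)*(3), (ab): (0)*(-1), (ab)(cd): (2)*(-1), (abc): (-1)*(0), (abcd): (0)*(1)
so (chi_3 * chi_5) takes values
  {e} -> 6, (ab) -> 0, (ab)(cd) -> -2, (abc) -> 0, (abcd) -> 0.
Now take the inner product of this character with each irreducible chi from the table, <chi_3*chi_5, chi> = (1/24) sum_C |C| (chi_3*chi_5)(C) conj(chi(C)):
  <chi_3*chi_5, chi_1> = (1/24)[1*(6)*conj(1) + 6*(0)*conj(1) + 3*(-2)*conj(1) + 8*(0)*conj(1) + 6*(0)*conj(1)]
      = (1/24)[(6) + (0) + (-6) + (0) + (0)] = 0/24 = 0
  <chi_3*chi_5, chi_2> = (1/24)[1*(6)*conj(1) + 6*(0)*conj(-1) + 3*(-2)*conj(1) + 8*(0)*conj(1) + 6*(0)*conj(-1)]
      = (1/24)[(6) + (0) + (-6) + (0) + (0)] = 0/24 = 0
  <chi_3*chi_5, chi_3> = (1/24)[1*(6)*conj(2) + 6*(0)*conj(0) + 3*(-2)*conj(2) + 8*(0)*conj(-1) + 6*(0)*conj(0)]
      = (1/24)[(12) + (0) + (-12) + (0) + (0)] = 0/24 = 0
  <chi_3*chi_5, chi_4> = (1/24)[1*(6)*conj(3) + 6*(0)*conj(1) + 3*(-2)*conj(-1) + 8*(0)*conj(0) + 6*(0)*conj(-1)]
      = (1/24)[(18) + (0) + (6) + (0) + (0)] = 24/24 = 1
  <chi_3*chi_5, chi_5> = (1/24)[1*(6)*conj(3) + 6*(0)*conj(-1) + 3*(-2)*conj(-1) + 8*(0)*conj(0) + 6*(0)*conj(1)]
      = (1/24)[(18) + (0) + (6) + (0) + (0)] = 24/24 = 1
Hence the multiplicities are chi_4: 1, chi_5: 1. Dimension check: dim(chi_3)*dim(chi_5) = 2*3 = 6 and sum (mult * dim) = 1*3 + 1*3 = 6.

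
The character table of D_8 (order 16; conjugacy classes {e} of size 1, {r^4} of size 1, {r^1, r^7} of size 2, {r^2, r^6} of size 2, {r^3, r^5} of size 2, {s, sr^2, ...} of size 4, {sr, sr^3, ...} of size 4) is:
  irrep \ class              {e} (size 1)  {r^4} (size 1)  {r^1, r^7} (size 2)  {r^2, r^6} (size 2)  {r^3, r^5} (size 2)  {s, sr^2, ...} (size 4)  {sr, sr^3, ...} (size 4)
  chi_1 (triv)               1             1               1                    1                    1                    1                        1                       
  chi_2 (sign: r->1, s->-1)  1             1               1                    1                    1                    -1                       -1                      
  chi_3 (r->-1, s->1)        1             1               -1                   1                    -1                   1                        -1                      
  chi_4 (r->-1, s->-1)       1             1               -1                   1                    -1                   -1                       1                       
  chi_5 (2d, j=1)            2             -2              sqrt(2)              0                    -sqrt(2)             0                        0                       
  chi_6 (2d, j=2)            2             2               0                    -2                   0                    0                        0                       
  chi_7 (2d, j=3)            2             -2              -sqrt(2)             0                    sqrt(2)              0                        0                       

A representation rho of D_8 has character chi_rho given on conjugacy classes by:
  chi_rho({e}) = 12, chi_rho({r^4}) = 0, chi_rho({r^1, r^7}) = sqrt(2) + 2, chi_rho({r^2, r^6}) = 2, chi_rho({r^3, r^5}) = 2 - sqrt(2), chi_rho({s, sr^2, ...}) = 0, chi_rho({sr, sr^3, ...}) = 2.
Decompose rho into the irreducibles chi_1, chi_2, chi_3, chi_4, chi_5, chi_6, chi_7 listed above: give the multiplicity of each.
Multiplicities: chi_1: 2, chi_2: 1, chi_3: 0, chi_4: 1, chi_5: 2, chi_6: 1, chi_7: 1.

Explanation: Use <chi_rho, chi> = (1/|G|) sum_C |C| * chi_rho(C) * conj(chi(C)) with |G| = 16 for each irreducible chi in the table:
  <chi_rho, chi_1> = (1/16)[1*(12)*conj(1) + 1*(0)*conj(1) + 2*(sqrt(2) + 2)*conj(1) + 2*(2)*conj(1) + 2*(2 - sqrt(2))*conj(1) + 4*(0)*conj(1) + 4*(2)*conj(1)]
      = (1/16)[(12) + (0) + (2*sqrt(2) + 4) + (4) + (4 - 2*sqrt(2)) + (0) + (8)] = 32/16 = 2
  <chi_rho, chi_2> = (1/16)[1*(12)*conj(1) + 1*(0)*conj(1) + 2*(sqrt(2) + 2)*conj(1) + 2*(2)*conj(1) + 2*(2 - sqrt(2))*conj(1) + 4*(0)*conj(-1) + 4*(2)*conj(-1)]
      = (1/16)[(12) + (0) + (2*sqrt(2) + 4) + (4) + (4 - 2*sqrt(2)) + (0) + (-8)] = 16/16 = 1
  <chi_rho, chi_3> = (1/16)[1*(12)*conj(1) + 1*(0)*conj(1) + 2*(sqrt(2) + 2)*conj(-1) + 2*(2)*conj(1) + 2*(2 - sqrt(2))*conj(-1) + 4*(0)*conj(1) + 4*(2)*conj(-1)]
      = (1/16)[(12) + (0) + (-4 - 2*sqrt(2)) + (4) + (-4 + 2*sqrt(2)) + (0) + (-8)] = 0/16 = 0
  <chi_rho, chi_4> = (1/16)[1*(12)*conj(1) + 1*(0)*conj(1) + 2*(sqrt(2) + 2)*conj(-1) + 2*(2)*conj(1) + 2*(2 - sqrt(2))*conj(-1) + 4*(0)*conj(-1) + 4*(2)*conj(1)]
      = (1/16)[(12) + (0) + (-4 - 2*sqrt(2)) + (4) + (-4 + 2*sqrt(2)) + (0) + (8)] = 16/16 = 1
  <chi_rho, chi_5> = (1/16)[1*(12)*conj(2) + 1*(0)*conj(-2) + 2*(sqrt(2) + 2)*conj(sqrt(2)) + 2*(2)*conj(0) + 2*(2 - sqrt(2))*conj(-sqrt(2)) + 4*(0)*conj(0) + 4*(2)*conj(0)]
      = (1/16)[(24) + (0) + (4 + 4*sqrt(2)) + (0) + (4 - 4*sqrt(2)) + (0) + (0)] = 32/16 = 2
  <chi_rho, chi_6> = (1/16)[1*(12)*conj(2) + 1*(0)*conj(2) + 2*(sqrt(2) + 2)*conj(0) + 2*(2)*conj(-2) + 2*(2 - sqrt(2))*conj(0) + 4*(0)*conj(0) + 4*(2)*conj(0)]
      = (1/16)[(24) + (0) + (0) + (-8) + (0) + (0) + (0)] = 16/16 = 1
  <chi_rho, chi_7> = (1/16)[1*(12)*conj(2) + 1*(0)*conj(-2) + 2*(sqrt(2) + 2)*conj(-sqrt(2)) + 2*(2)*conj(0) + 2*(2 - sqrt(2))*conj(sqrt(2)) + 4*(0)*conj(0) + 4*(2)*conj(0)]
      = (1/16)[(24) + (0) + (-4*sqrt(2) - 4) + (0) + (-4 + 4*sqrt(2)) + (0) + (0)] = 16/16 = 1
Dimension check: dim(rho) = sum (mult * dim) = 2*1 + 1*1 + 0*1 + 1*1 + 2*2 + 1*2 + 1*2 = 12 = chi_rho(e) = 12.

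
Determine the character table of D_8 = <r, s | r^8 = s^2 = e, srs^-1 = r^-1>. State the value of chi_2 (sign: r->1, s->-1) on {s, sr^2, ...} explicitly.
Conjugacy classes: {e} of size 1, {r^4} of size 1, {r^1, r^7} of size 2, {r^2, r^6} of size 2, {r^3, r^5} of size 2, {s, sr^2, ...} of size 4, {sr, sr^3, ...} of size 4.
Character table:
  irrep \ class              {e} (size 1)  {r^4} (size 1)  {r^1, r^7} (size 2)  {r^2, r^6} (size 2)  {r^3, r^5} (size 2)  {s, sr^2, ...} (size 4)  {sr, sr^3, ...} (size 4)
  chi_1 (triv)               1             1               1                    1                    1                    1                        1                       
  chi_2 (sign: r->1, s->-1)  1             1               1                    1                    1                    -1                       -1                      
  chi_3 (r->-1, s->1)        1             1               -1                   1                    -1                   1                        -1                      
  chi_4 (r->-1, s->-1)       1             1               -1                   1                    -1                   -1                       1                       
  chi_5 (2d, j=1)            2             -2              sqrt(2)              0                    -sqrt(2)             0                        0                       
  chi_6 (2d, j=2)            2             2               0                    -2                   0                    0                        0                       
  chi_7 (2d, j=3)            2             -2              -sqrt(2)             0                    sqrt(2)              0                        0                       

Spot check: chi_2 (sign: r->1, s->-1) on {s, sr^2, ...} = -1.

Proof sketch: D_8 has order 2*8 = 16 with 7 conjugacy classes, hence 7 irreducibles. Sum of squared dims 1 + 1 + 1 + 1 + 4 + 4 + 4 = 16 = |G|. Linear characters come from the abelianisation; the 2-dimensional irreps have character r^k -> 2*cos(2*pi*j*k/8), reflections -> 0.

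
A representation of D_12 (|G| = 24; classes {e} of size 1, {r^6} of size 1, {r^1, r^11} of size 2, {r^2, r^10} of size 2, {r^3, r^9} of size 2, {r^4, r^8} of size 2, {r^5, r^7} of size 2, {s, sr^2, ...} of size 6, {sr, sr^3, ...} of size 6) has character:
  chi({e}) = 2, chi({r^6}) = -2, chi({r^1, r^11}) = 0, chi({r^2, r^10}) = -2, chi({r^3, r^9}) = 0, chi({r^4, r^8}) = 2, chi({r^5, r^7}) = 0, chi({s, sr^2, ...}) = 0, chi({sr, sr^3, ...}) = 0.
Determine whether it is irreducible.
Irreducible: <chi, chi> = 1.

Proof sketch: <chi, chi> = (1/|G|) sum_C |C| * |chi(C)|^2 = (1/24)[1*|2|^2 + 1*|-2|^2 + 2*|0|^2 + 2*|-2|^2 + 2*|0|^2 + 2*|2|^2 + 2*|0|^2 + 6*|0|^2 + 6*|0|^2]
  = (1/24)[(4) + (4) + (0) + (8) + (0) + (8) + (0) + (0) + (0)] = 24/24 = 1.
A character is irreducible iff <chi, chi> = 1, so this representation is irreducible.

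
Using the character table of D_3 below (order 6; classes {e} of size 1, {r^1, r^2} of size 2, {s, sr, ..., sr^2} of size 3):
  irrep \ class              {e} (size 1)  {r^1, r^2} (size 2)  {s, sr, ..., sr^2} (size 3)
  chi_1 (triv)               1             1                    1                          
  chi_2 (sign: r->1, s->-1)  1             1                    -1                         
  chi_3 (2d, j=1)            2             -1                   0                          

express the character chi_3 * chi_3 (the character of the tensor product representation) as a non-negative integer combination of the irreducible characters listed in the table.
chi_3 tensor chi_3 = chi_1 + chi_2 + chi_3 (all other irreducibles have multiplicity 0).

Reasoning: The character of a tensor product is the pointwise product (chi_3 * chi_3)(C) = chi_3(C) * chi_3(C):
  {e}: (2)*(2), {r^1, r^2}: (-1)*(-1), {s, sr, ..., sr^2}: (0)*(0)
so (chi_3 * chi_3) takes values
  {e} -> 4, {r^1, r^2} -> 1, {s, sr, ..., sr^2} -> 0.
Now take the inner product of this character with each irreducible chi from the table, <chi_3*chi_3, chi> = (1/6) sum_C |C| (chi_3*chi_3)(C) conj(chi(C)):
  <chi_3*chi_3, chi_1> = (1/6)[1*(4)*conj(1) + 2*(1)*conj(1) + 3*(0)*conj(1)]
      = (1/6)[(4) + (2) + (0)] = 6/6 = 1
  <chi_3*chi_3, chi_2> = (1/6)[1*(4)*conj(1) + 2*(1)*conj(1) + 3*(0)*conj(-1)]
      = (1/6)[(4) + (2) + (0)] = 6/6 = 1
  <chi_3*chi_3, chi_3> = (1/6)[1*(4)*conj(2) + 2*(1)*conj(-1) + 3*(0)*conj(0)]
      = (1/6)[(8) + (-2) + (0)] = 6/6 = 1
Hence the multiplicities are chi_1: 1, chi_2: 1, chi_3: 1. Dimension check: dim(chi_3)*dim(chi_3) = 2*2 = 4 and sum (mult * dim) = 1*1 + 1*1 + 1*2 = 4.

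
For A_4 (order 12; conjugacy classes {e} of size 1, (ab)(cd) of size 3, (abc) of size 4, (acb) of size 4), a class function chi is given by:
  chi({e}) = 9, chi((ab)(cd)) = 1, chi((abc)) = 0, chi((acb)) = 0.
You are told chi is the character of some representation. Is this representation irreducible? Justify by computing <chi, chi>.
Not irreducible (reducible): <chi, chi> = 7 > 1.

Derivation: <chi, chi> = (1/|G|) sum_C |C| * |chi(C)|^2 = (1/12)[1*|9|^2 + 3*|1|^2 + 4*|0|^2 + 4*|0|^2]
  = (1/12)[(81) + (3) + (0) + (0)] = 84/12 = 7.
(Exp terms are combined using exp(i*s)*conj(exp(i*t)) = exp(i*(s-t)), and sums of them are collapsed using the identity that for every m > 1 the m distinct m-th roots of unity sum to 0, e.g. 1 + exp(2*I*pi/3) + exp(-2*I*pi/3) = 0.)
A character is irreducible iff <chi, chi> = 1, so this representation is reducible.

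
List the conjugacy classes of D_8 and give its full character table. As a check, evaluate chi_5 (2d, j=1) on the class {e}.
Conjugacy classes: {e} of size 1, {r^4} of size 1, {r^1, r^7} of size 2, {r^2, r^6} of size 2, {r^3, r^5} of size 2, {s, sr^2, ...} of size 4, {sr, sr^3, ...} of size 4.
Character table:
  irrep \ class              {e} (size 1)  {r^4} (size 1)  {r^1, r^7} (size 2)  {r^2, r^6} (size 2)  {r^3, r^5} (size 2)  {s, sr^2, ...} (size 4)  {sr, sr^3, ...} (size 4)
  chi_1 (triv)               1             1               1                    1                    1                    1                        1                       
  chi_2 (sign: r->1, s->-1)  1             1               1                    1                    1                    -1                       -1                      
  chi_3 (r->-1, s->1)        1             1               -1                   1                    -1                   1                        -1                      
  chi_4 (r->-1, s->-1)       1             1               -1                   1                    -1                   -1                       1                       
  chi_5 (2d, j=1)            2             -2              sqrt(2)              0                    -sqrt(2)             0                        0                       
  chi_6 (2d, j=2)            2             2               0                    -2                   0                    0                        0                       
  chi_7 (2d, j=3)            2             -2              -sqrt(2)             0                    sqrt(2)              0                        0                       

Spot check: chi_5 (2d, j=1) on {e} = 2.

Proof sketch: D_8 has order 2*8 = 16 with 7 conjugacy classes, hence 7 irreducibles. Sum of squared dims 1 + 1 + 1 + 1 + 4 + 4 + 4 = 16 = |G|. Linear characters come from the abelianisation; the 2-dimensional irreps have character r^k -> 2*cos(2*pi*j*k/8), reflections -> 0.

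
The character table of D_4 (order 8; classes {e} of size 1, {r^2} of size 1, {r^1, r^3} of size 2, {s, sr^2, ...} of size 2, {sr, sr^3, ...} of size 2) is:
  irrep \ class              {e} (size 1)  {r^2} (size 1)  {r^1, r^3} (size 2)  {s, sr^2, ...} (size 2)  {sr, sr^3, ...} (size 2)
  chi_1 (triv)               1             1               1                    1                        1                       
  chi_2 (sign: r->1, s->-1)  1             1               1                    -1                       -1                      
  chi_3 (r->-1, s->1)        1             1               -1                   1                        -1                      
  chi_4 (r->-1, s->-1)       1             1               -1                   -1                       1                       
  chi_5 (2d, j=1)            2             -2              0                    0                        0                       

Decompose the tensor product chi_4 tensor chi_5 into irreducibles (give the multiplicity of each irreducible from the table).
chi_4 tensor chi_5 = chi_5 (all other irreducibles have multiplicity 0).

Working: The character of a tensor product is the pointwise product (chi_4 * chi_5)(C) = chi_4(C) * chi_5(C):
  {e}: (1)*(2), {r^2}: (1)*(-2), {r^1, r^3}: (-1)*(0), {s, sr^2, ...}: (-1)*(0), {sr, sr^3, ...}: (1)*(0)
so (chi_4 * chi_5) takes values
  {e} -> 2, {r^2} -> -2, {r^1, r^3} -> 0, {s, sr^2, ...} -> 0, {sr, sr^3, ...} -> 0.
Now take the inner product of this character with each irreducible chi from the table, <chi_4*chi_5, chi> = (1/8) sum_C |C| (chi_4*chi_5)(C) conj(chi(C)):
  <chi_4*chi_5, chi_1> = (1/8)[1*(2)*conj(1) + 1*(-2)*conj(1) + 2*(0)*conj(1) + 2*(0)*conj(1) + 2*(0)*conj(1)]
      = (1/8)[(2) + (-2) + (0) + (0) + (0)] = 0/8 = 0
  <chi_4*chi_5, chi_2> = (1/8)[1*(2)*conj(1) + 1*(-2)*conj(1) + 2*(0)*conj(1) + 2*(0)*conj(-1) + 2*(0)*conj(-1)]
      = (1/8)[(2) + (-2) + (0) + (0) + (0)] = 0/8 = 0
  <chi_4*chi_5, chi_3> = (1/8)[1*(2)*conj(1) + 1*(-2)*conj(1) + 2*(0)*conj(-1) + 2*(0)*conj(1) + 2*(0)*conj(-1)]
      = (1/8)[(2) + (-2) + (0) + (0) + (0)] = 0/8 = 0
  <chi_4*chi_5, chi_4> = (1/8)[1*(2)*conj(1) + 1*(-2)*conj(1) + 2*(0)*conj(-1) + 2*(0)*conj(-1) + 2*(0)*conj(1)]
      = (1/8)[(2) + (-2) + (0) + (0) + (0)] = 0/8 = 0
  <chi_4*chi_5, chi_5> = (1/8)[1*(2)*conj(2) + 1*(-2)*conj(-2) + 2*(0)*conj(0) + 2*(0)*conj(0) + 2*(0)*conj(0)]
      = (1/8)[(4) + (4) + (0) + (0) + (0)] = 8/8 = 1
Hence the multiplicities are chi_5: 1. Dimension check: dim(chi_4)*dim(chi_5) = 1*2 = 2 and sum (mult * dim) = 1*2 = 2.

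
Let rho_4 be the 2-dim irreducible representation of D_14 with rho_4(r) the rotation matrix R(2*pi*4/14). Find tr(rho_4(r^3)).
chi_{rho_4}(r^3) = 2*cos(2*pi*4*3/14) = 2*cos(2*pi/7)

Derivation: rho_4(r^3) is rotation by angle 2*pi*4*3/14, whose trace is 2*cos(2*pi*4*3/14) = 2*cos(2*pi/7).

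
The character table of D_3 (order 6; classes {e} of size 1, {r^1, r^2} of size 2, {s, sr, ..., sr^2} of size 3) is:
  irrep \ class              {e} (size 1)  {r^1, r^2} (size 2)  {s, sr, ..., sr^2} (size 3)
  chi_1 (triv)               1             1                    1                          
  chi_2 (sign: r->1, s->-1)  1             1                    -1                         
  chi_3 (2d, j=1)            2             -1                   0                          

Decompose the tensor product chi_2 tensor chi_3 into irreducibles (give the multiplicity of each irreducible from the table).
chi_2 tensor chi_3 = chi_3 (all other irreducibles have multiplicity 0).

Derivation: The character of a tensor product is the pointwise product (chi_2 * chi_3)(C) = chi_2(C) * chi_3(C):
  {e}: (1)*(2), {r^1, r^2}: (1)*(-1), {s, sr, ..., sr^2}: (-1)*(0)
so (chi_2 * chi_3) takes values
  {e} -> 2, {r^1, r^2} -> -1, {s, sr, ..., sr^2} -> 0.
Now take the inner product of this character with each irreducible chi from the table, <chi_2*chi_3, chi> = (1/6) sum_C |C| (chi_2*chi_3)(C) conj(chi(C)):
  <chi_2*chi_3, chi_1> = (1/6)[1*(2)*conj(1) + 2*(-1)*conj(1) + 3*(0)*conj(1)]
      = (1/6)[(2) + (-2) + (0)] = 0/6 = 0
  <chi_2*chi_3, chi_2> = (1/6)[1*(2)*conj(1) + 2*(-1)*conj(1) + 3*(0)*conj(-1)]
      = (1/6)[(2) + (-2) + (0)] = 0/6 = 0
  <chi_2*chi_3, chi_3> = (1/6)[1*(2)*conj(2) + 2*(-1)*conj(-1) + 3*(0)*conj(0)]
      = (1/6)[(4) + (2) + (0)] = 6/6 = 1
Hence the multiplicities are chi_3: 1. Dimension check: dim(chi_2)*dim(chi_3) = 1*2 = 2 and sum (mult * dim) = 1*2 = 2.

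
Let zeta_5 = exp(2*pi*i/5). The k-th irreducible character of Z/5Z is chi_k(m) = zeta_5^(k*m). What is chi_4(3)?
chi_4(3) = zeta_5^12 = exp(4*I*pi/5)

Solution. chi_4(3) = zeta_5^(4*3) = zeta_5^12. Since zeta_5^5 = 1, this equals zeta_5^2 = exp(2*pi*i*2/5) = exp(4*I*pi/5).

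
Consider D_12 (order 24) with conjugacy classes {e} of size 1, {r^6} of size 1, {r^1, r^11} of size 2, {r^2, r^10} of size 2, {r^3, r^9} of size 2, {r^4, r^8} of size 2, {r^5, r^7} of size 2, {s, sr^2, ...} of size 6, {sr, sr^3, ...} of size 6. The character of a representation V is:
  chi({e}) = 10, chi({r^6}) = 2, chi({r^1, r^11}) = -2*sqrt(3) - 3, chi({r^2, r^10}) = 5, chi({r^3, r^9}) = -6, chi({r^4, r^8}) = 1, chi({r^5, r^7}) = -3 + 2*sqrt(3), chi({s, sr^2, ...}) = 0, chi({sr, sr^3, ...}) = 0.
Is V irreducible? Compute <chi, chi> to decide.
Not irreducible (reducible): <chi, chi> = 13 > 1.

Why: <chi, chi> = (1/|G|) sum_C |C| * |chi(C)|^2 = (1/24)[1*|10|^2 + 1*|2|^2 + 2*|-2*sqrt(3) - 3|^2 + 2*|5|^2 + 2*|-6|^2 + 2*|1|^2 + 2*|-3 + 2*sqrt(3)|^2 + 6*|0|^2 + 6*|0|^2]
  = (1/24)[(100) + (4) + (24*sqrt(3) + 42) + (50) + (72) + (2) + (42 - 24*sqrt(3)) + (0) + (0)] = 312/24 = 13.
A character is irreducible iff <chi, chi> = 1, so this representation is reducible.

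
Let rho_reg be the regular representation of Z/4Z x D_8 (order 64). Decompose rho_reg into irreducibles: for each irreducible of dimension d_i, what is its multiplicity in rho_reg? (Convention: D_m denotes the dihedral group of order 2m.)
Each irreducible V_i of dimension d_i appears with multiplicity d_i, i.e. rho_reg = (direct sum over all irreducibles V_i) d_i V_i. The irreducible dimensions for Z/4Z x D_8 are 1, 1, 1, 1, 1, 1, 1, 1, 1, 1, 1, 1, 1, 1, 1, 1, 2, 2, 2, 2, 2, 2, 2, 2, 2, 2, 2, 2: 16 irreducibles of dimension 1, each with multiplicity 1; 12 irreducibles of dimension 2, each with multiplicity 2. Total dimension 16*1*1 + 12*2*2 = 64 = |G|.

General theorem: in the regular representation of a finite group G, each irreducible appears with multiplicity equal to its dimension. Check: dim(rho_reg) = sum d_i^2 = 1 + 1 + 1 + 1 + 1 + 1 + 1 + 1 + 1 + 1 + 1 + 1 + 1 + 1 + 1 + 1 + 4 + 4 + 4 + 4 + 4 + 4 + 4 + 4 + 4 + 4 + 4 + 4 = 64 = |G|.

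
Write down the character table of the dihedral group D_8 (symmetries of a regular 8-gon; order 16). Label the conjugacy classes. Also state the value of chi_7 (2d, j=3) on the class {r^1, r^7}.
Conjugacy classes: {e} of size 1, {r^4} of size 1, {r^1, r^7} of size 2, {r^2, r^6} of size 2, {r^3, r^5} of size 2, {s, sr^2, ...} of size 4, {sr, sr^3, ...} of size 4.
Character table:
  irrep \ class              {e} (size 1)  {r^4} (size 1)  {r^1, r^7} (size 2)  {r^2, r^6} (size 2)  {r^3, r^5} (size 2)  {s, sr^2, ...} (size 4)  {sr, sr^3, ...} (size 4)
  chi_1 (triv)               1             1               1                    1                    1                    1                        1                       
  chi_2 (sign: r->1, s->-1)  1             1               1                    1                    1                    -1                       -1                      
  chi_3 (r->-1, s->1)        1             1               -1                   1                    -1                   1                        -1                      
  chi_4 (r->-1, s->-1)       1             1               -1                   1                    -1                   -1                       1                       
  chi_5 (2d, j=1)            2             -2              sqrt(2)              0                    -sqrt(2)             0                        0                       
  chi_6 (2d, j=2)            2             2               0                    -2                   0                    0                        0                       
  chi_7 (2d, j=3)            2             -2              -sqrt(2)             0                    sqrt(2)              0                        0                       

Spot check: chi_7 (2d, j=3) on {r^1, r^7} = -sqrt(2).

Reasoning: D_8 has order 2*8 = 16 with 7 conjugacy classes, hence 7 irreducibles. Sum of squared dims 1 + 1 + 1 + 1 + 4 + 4 + 4 = 16 = |G|. Linear characters come from the abelianisation; the 2-dimensional irreps have character r^k -> 2*cos(2*pi*j*k/8), reflections -> 0.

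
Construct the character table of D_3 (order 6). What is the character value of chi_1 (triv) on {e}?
Conjugacy classes: {e} of size 1, {r^1, r^2} of size 2, {s, sr, ..., sr^2} of size 3.
Character table:
  irrep \ class              {e} (size 1)  {r^1, r^2} (size 2)  {s, sr, ..., sr^2} (size 3)
  chi_1 (triv)               1             1                    1                          
  chi_2 (sign: r->1, s->-1)  1             1                    -1                         
  chi_3 (2d, j=1)            2             -1                   0                          

Spot check: chi_1 (triv) on {e} = 1.

D_3 has order 2*3 = 6 with 3 conjugacy classes, hence 3 irreducibles. Sum of squared dims 1 + 1 + 4 = 6 = |G|. Linear characters come from the abelianisation; the 2-dimensional irreps have character r^k -> 2*cos(2*pi*j*k/3), reflections -> 0.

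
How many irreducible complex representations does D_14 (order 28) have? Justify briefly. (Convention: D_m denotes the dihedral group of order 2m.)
10

Argument: The number of irreducible complex representations of a finite group equals its number of conjugacy classes. D_14 has 10 conjugacy classes (n/2 + 3 for n even), so D_14 (order 28) has exactly 10 irreducible complex representations.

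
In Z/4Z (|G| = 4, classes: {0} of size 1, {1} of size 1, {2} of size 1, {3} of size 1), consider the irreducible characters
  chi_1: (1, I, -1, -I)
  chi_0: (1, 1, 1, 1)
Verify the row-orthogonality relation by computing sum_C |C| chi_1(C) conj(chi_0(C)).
Sum = 0; so <chi_1, chi_0> = 0 (distinct irreducibles are orthogonal).

Compute term by term over conjugacy classes (|C| * chi_1(C) * conj(chi_0(C))):
  1*(1)*conj(1) + 1*(I)*conj(1) + 1*(-1)*conj(1) + 1*(-I)*conj(1)
  = (1) + (I) + (-1) + (-I)
  = 0.
(Exp terms are combined using exp(i*s)*conj(exp(i*t)) = exp(i*(s-t)), and sums of them are collapsed using the identity that for every m > 1 the m distinct m-th roots of unity sum to 0, e.g. 1 + exp(2*I*pi/3) + exp(-2*I*pi/3) = 0.)
Dividing by |G| = 4 gives 0/4 = 0, matching the row-orthogonality relation <chi_1, chi_0> = [chi_1 = chi_0].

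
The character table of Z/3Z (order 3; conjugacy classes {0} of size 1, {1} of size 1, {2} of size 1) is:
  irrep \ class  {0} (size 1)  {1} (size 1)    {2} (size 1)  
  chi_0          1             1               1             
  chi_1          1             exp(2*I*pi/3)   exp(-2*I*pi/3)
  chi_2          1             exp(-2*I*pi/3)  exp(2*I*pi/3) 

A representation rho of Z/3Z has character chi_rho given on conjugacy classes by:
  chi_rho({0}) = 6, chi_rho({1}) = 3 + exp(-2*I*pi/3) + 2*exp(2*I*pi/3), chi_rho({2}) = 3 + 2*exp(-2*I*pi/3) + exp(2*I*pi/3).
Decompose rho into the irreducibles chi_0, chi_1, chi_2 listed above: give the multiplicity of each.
Multiplicities: chi_0: 3, chi_1: 2, chi_2: 1.

Use <chi_rho, chi> = (1/|G|) sum_C |C| * chi_rho(C) * conj(chi(C)) with |G| = 3 for each irreducible chi in the table:
  <chi_rho, chi_0> = (1/3)[1*(6)*conj(1) + 1*(3 + exp(-2*I*pi/3) + 2*exp(2*I*pi/3))*conj(1) + 1*(3 + 2*exp(-2*I*pi/3) + exp(2*I*pi/3))*conj(1)]
      = (1/3)[(6) + (3 + exp(-2*I*pi/3) + 2*exp(2*I*pi/3)) + (3 + 2*exp(-2*I*pi/3) + exp(2*I*pi/3))] = 9/3 = 3
  <chi_rho, chi_1> = (1/3)[1*(6)*conj(1) + 1*(3 + exp(-2*I*pi/3) + 2*exp(2*I*pi/3))*conj(exp(2*I*pi/3)) + 1*(3 + 2*exp(-2*I*pi/3) + exp(2*I*pi/3))*conj(exp(-2*I*pi/3))]
      = (1/3)[(6) + (2 + 3*exp(-2*I*pi/3) + exp(2*I*pi/3)) + (2 + exp(-2*I*pi/3) + 3*exp(2*I*pi/3))] = 6/3 = 2
  <chi_rho, chi_2> = (1/3)[1*(6)*conj(1) + 1*(3 + exp(-2*I*pi/3) + 2*exp(2*I*pi/3))*conj(exp(-2*I*pi/3)) + 1*(3 + 2*exp(-2*I*pi/3) + exp(2*I*pi/3))*conj(exp(2*I*pi/3))]
      = (1/3)[(6) + (1 + 2*exp(-2*I*pi/3) + 3*exp(2*I*pi/3)) + (1 + 3*exp(-2*I*pi/3) + 2*exp(2*I*pi/3))] = 3/3 = 1
(Exp terms are combined using exp(i*s)*conj(exp(i*t)) = exp(i*(s-t)), and sums of them are collapsed using the identity that for every m > 1 the m distinct m-th roots of unity sum to 0, e.g. 1 + exp(2*I*pi/3) + exp(-2*I*pi/3) = 0.)
Dimension check: dim(rho) = sum (mult * dim) = 3*1 + 2*1 + 1*1 = 6 = chi_rho(e) = 6.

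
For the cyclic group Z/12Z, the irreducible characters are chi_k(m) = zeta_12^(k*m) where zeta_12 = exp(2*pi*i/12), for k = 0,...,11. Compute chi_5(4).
chi_5(4) = zeta_12^20 = exp(-2*I*pi/3)

Proof sketch: chi_5(4) = zeta_12^(5*4) = zeta_12^20. Since zeta_12^12 = 1, this equals zeta_12^8 = exp(2*pi*i*8/12) = exp(-2*I*pi/3).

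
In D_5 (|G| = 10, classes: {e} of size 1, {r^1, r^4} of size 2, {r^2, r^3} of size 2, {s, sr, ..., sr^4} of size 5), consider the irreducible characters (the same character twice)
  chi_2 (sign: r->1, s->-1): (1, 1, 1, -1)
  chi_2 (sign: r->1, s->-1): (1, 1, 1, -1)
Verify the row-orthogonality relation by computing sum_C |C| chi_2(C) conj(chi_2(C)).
Sum = 10 = |G| = 10; so <chi_2, chi_2> = 1 (norm-1 confirms irreducibility).

Working: Compute term by term over conjugacy classes (|C| * chi_2(C) * conj(chi_2(C))):
  1*(1)*conj(1) + 2*(1)*conj(1) + 2*(1)*conj(1) + 5*(-1)*conj(-1)
  = (1) + (2) + (2) + (5)
  = 10.
Dividing by |G| = 10 gives 10/10 = 1, matching the row-orthogonality relation <chi_2, chi_2> = [chi_2 = chi_2].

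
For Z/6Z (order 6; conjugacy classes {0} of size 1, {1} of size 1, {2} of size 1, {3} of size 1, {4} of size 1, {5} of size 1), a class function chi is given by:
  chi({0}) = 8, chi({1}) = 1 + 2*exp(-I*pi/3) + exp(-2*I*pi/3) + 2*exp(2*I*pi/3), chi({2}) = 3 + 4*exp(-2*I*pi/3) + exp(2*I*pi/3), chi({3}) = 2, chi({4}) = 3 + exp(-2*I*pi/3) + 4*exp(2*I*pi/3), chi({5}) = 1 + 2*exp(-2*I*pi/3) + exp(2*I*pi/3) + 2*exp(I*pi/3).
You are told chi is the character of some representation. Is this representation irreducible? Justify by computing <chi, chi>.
Not irreducible (reducible): <chi, chi> = 14 > 1.

Reasoning: <chi, chi> = (1/|G|) sum_C |C| * |chi(C)|^2 = (1/6)[1*|8|^2 + 1*|1 + 2*exp(-I*pi/3) + exp(-2*I*pi/3) + 2*exp(2*I*pi/3)|^2 + 1*|3 + 4*exp(-2*I*pi/3) + exp(2*I*pi/3)|^2 + 1*|2|^2 + 1*|3 + exp(-2*I*pi/3) + 4*exp(2*I*pi/3)|^2 + 1*|1 + 2*exp(-2*I*pi/3) + exp(2*I*pi/3) + 2*exp(I*pi/3)|^2]
  = (1/6)[(64) + (1) + (7) + (4) + (7) + (1)] = 84/6 = 14.
(Exp terms are combined using exp(i*s)*conj(exp(i*t)) = exp(i*(s-t)), and sums of them are collapsed using the identity that for every m > 1 the m distinct m-th roots of unity sum to 0, e.g. 1 + exp(2*I*pi/3) + exp(-2*I*pi/3) = 0.)
A character is irreducible iff <chi, chi> = 1, so this representation is reducible.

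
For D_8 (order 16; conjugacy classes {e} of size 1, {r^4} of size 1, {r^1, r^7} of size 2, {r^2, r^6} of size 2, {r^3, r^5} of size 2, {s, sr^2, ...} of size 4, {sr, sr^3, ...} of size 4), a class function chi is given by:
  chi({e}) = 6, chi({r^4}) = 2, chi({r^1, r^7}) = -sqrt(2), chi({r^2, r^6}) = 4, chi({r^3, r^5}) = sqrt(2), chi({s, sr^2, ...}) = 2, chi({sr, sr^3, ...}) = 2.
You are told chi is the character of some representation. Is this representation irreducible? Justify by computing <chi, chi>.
Not irreducible (reducible): <chi, chi> = 7 > 1.

Argument: <chi, chi> = (1/|G|) sum_C |C| * |chi(C)|^2 = (1/16)[1*|6|^2 + 1*|2|^2 + 2*|-sqrt(2)|^2 + 2*|4|^2 + 2*|sqrt(2)|^2 + 4*|2|^2 + 4*|2|^2]
  = (1/16)[(36) + (4) + (4) + (32) + (4) + (16) + (16)] = 112/16 = 7.
A character is irreducible iff <chi, chi> = 1, so this representation is reducible.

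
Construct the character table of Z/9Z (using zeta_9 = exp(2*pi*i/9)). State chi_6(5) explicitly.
Character table of Z/9Z (irreps indexed chi_0,...,chi_8 with chi_k(m) = zeta_9^(k*m), zeta_9 = exp(2*pi*i/9)):
  irrep \ class  {0} (size 1)  {1} (size 1)    {2} (size 1)    {3} (size 1)    {4} (size 1)    {5} (size 1)    {6} (size 1)    {7} (size 1)    {8} (size 1)  
  chi_0          1             1               1               1               1               1               1               1               1             
  chi_1          1             exp(2*I*pi/9)   exp(4*I*pi/9)   exp(2*I*pi/3)   exp(8*I*pi/9)   exp(-8*I*pi/9)  exp(-2*I*pi/3)  exp(-4*I*pi/9)  exp(-2*I*pi/9)
  chi_2          1             exp(4*I*pi/9)   exp(8*I*pi/9)   exp(-2*I*pi/3)  exp(-2*I*pi/9)  exp(2*I*pi/9)   exp(2*I*pi/3)   exp(-8*I*pi/9)  exp(-4*I*pi/9)
  chi_3          1             exp(2*I*pi/3)   exp(-2*I*pi/3)  1               exp(2*I*pi/3)   exp(-2*I*pi/3)  1               exp(2*I*pi/3)   exp(-2*I*pi/3)
  chi_4          1             exp(8*I*pi/9)   exp(-2*I*pi/9)  exp(2*I*pi/3)   exp(-4*I*pi/9)  exp(4*I*pi/9)   exp(-2*I*pi/3)  exp(2*I*pi/9)   exp(-8*I*pi/9)
  chi_5          1             exp(-8*I*pi/9)  exp(2*I*pi/9)   exp(-2*I*pi/3)  exp(4*I*pi/9)   exp(-4*I*pi/9)  exp(2*I*pi/3)   exp(-2*I*pi/9)  exp(8*I*pi/9) 
  chi_6          1             exp(-2*I*pi/3)  exp(2*I*pi/3)   1               exp(-2*I*pi/3)  exp(2*I*pi/3)   1               exp(-2*I*pi/3)  exp(2*I*pi/3) 
  chi_7          1             exp(-4*I*pi/9)  exp(-8*I*pi/9)  exp(2*I*pi/3)   exp(2*I*pi/9)   exp(-2*I*pi/9)  exp(-2*I*pi/3)  exp(8*I*pi/9)   exp(4*I*pi/9) 
  chi_8          1             exp(-2*I*pi/9)  exp(-4*I*pi/9)  exp(-2*I*pi/3)  exp(-8*I*pi/9)  exp(8*I*pi/9)   exp(2*I*pi/3)   exp(4*I*pi/9)   exp(2*I*pi/9) 

Spot check: chi_6(5) = zeta_9^(6*5) = zeta_9^30 = exp(2*I*pi/3).

Details: Z/9Z is abelian, so all 9 irreducible complex representations are 1-dimensional. They are given by chi_k(m) = zeta_9^(k*m) for k = 0,...,8. Row orthogonality: sum_m chi_k(m) conj(chi_l(m)) = 9 * [k = l].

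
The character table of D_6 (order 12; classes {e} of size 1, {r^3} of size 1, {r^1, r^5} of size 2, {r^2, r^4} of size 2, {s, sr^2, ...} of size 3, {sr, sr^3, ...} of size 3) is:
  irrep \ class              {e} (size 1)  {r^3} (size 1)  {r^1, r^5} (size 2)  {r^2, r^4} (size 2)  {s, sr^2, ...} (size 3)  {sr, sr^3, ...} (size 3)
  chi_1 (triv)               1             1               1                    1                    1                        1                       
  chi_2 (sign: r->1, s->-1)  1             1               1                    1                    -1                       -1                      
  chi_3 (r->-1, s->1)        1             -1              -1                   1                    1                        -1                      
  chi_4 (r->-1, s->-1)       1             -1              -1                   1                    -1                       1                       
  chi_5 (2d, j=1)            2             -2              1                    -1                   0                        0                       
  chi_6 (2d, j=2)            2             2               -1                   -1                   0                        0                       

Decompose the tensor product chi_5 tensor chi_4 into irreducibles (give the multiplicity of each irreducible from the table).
chi_5 tensor chi_4 = chi_6 (all other irreducibles have multiplicity 0).

Justification: The character of a tensor product is the pointwise product (chi_5 * chi_4)(C) = chi_5(C) * chi_4(C):
  {e}: (2)*(1), {r^3}: (-2)*(-1), {r^1, r^5}: (1)*(-1), {r^2, r^4}: (-1)*(1), {s, sr^2, ...}: (0)*(-1), {sr, sr^3, ...}: (0)*(1)
so (chi_5 * chi_4) takes values
  {e} -> 2, {r^3} -> 2, {r^1, r^5} -> -1, {r^2, r^4} -> -1, {s, sr^2, ...} -> 0, {sr, sr^3, ...} -> 0.
Now take the inner product of this character with each irreducible chi from the table, <chi_5*chi_4, chi> = (1/12) sum_C |C| (chi_5*chi_4)(C) conj(chi(C)):
  <chi_5*chi_4, chi_1> = (1/12)[1*(2)*conj(1) + 1*(2)*conj(1) + 2*(-1)*conj(1) + 2*(-1)*conj(1) + 3*(0)*conj(1) + 3*(0)*conj(1)]
      = (1/12)[(2) + (2) + (-2) + (-2) + (0) + (0)] = 0/12 = 0
  <chi_5*chi_4, chi_2> = (1/12)[1*(2)*conj(1) + 1*(2)*conj(1) + 2*(-1)*conj(1) + 2*(-1)*conj(1) + 3*(0)*conj(-1) + 3*(0)*conj(-1)]
      = (1/12)[(2) + (2) + (-2) + (-2) + (0) + (0)] = 0/12 = 0
  <chi_5*chi_4, chi_3> = (1/12)[1*(2)*conj(1) + 1*(2)*conj(-1) + 2*(-1)*conj(-1) + 2*(-1)*conj(1) + 3*(0)*conj(1) + 3*(0)*conj(-1)]
      = (1/12)[(2) + (-2) + (2) + (-2) + (0) + (0)] = 0/12 = 0
  <chi_5*chi_4, chi_4> = (1/12)[1*(2)*conj(1) + 1*(2)*conj(-1) + 2*(-1)*conj(-1) + 2*(-1)*conj(1) + 3*(0)*conj(-1) + 3*(0)*conj(1)]
      = (1/12)[(2) + (-2) + (2) + (-2) + (0) + (0)] = 0/12 = 0
  <chi_5*chi_4, chi_5> = (1/12)[1*(2)*conj(2) + 1*(2)*conj(-2) + 2*(-1)*conj(1) + 2*(-1)*conj(-1) + 3*(0)*conj(0) + 3*(0)*conj(0)]
      = (1/12)[(4) + (-4) + (-2) + (2) + (0) + (0)] = 0/12 = 0
  <chi_5*chi_4, chi_6> = (1/12)[1*(2)*conj(2) + 1*(2)*conj(2) + 2*(-1)*conj(-1) + 2*(-1)*conj(-1) + 3*(0)*conj(0) + 3*(0)*conj(0)]
      = (1/12)[(4) + (4) + (2) + (2) + (0) + (0)] = 12/12 = 1
Hence the multiplicities are chi_6: 1. Dimension check: dim(chi_5)*dim(chi_4) = 2*1 = 2 and sum (mult * dim) = 1*2 = 2.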